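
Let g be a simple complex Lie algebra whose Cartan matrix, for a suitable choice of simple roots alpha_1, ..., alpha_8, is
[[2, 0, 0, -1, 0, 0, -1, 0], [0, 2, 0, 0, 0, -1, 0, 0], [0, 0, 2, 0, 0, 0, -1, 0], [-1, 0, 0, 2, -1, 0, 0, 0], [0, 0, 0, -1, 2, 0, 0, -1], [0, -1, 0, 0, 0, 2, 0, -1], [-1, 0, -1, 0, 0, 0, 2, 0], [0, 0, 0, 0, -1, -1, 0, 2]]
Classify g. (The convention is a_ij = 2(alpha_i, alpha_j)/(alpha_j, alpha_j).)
type A_8

The matrix has rank 8 with 2's on the diagonal. Reading the off-diagonal entries as Dynkin edges (a single edge where a_ij = a_ji = -1; a double or triple edge where a_ij * a_ji = 2 or 3), the diagram is a chain of 8 nodes with single edges (A_8). One simple-root ordering that puts it in standard form is (alpha_2, alpha_6, alpha_8, alpha_5, alpha_4, alpha_1, alpha_7, alpha_3). So the algebra is type A_8, i.e. sl(9).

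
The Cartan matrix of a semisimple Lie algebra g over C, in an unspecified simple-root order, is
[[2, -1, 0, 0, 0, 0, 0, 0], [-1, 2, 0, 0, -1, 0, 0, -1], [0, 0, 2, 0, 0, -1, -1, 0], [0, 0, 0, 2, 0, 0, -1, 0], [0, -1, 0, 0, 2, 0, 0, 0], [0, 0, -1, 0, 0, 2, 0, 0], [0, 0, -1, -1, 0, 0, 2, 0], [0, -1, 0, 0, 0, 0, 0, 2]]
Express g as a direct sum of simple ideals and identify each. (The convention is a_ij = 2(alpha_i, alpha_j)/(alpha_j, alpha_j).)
A4 + D4

The diagram associated to this matrix has two connected components: the simple roots {alpha_3, alpha_4, alpha_6, alpha_7} form a chain of 4 nodes with single edges (A_4), and {alpha_1, alpha_2, alpha_5, alpha_8} form a chain of 2 nodes with a fork of two nodes at one end (D_4). A semisimple Lie algebra decomposes uniquely as the direct sum of simple ideals, one per connected component of its Dynkin diagram, so g ≅ A_4 ⊕ D_4 (dimension 24 + 28 = 52).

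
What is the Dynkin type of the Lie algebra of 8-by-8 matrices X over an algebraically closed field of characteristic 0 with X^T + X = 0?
D4

This is so(8) with 8 even, which has dimension 8(8-1)/2 = 28 and rank 8/2 = 4. In the classification of classical Lie algebras, the orthogonal algebra so(2n) in an even number of variables has type D_n; here n = 4, so the Dynkin diagram is a chain of 2 nodes with a fork of two nodes at one end (D_4). Hence the type is D_4.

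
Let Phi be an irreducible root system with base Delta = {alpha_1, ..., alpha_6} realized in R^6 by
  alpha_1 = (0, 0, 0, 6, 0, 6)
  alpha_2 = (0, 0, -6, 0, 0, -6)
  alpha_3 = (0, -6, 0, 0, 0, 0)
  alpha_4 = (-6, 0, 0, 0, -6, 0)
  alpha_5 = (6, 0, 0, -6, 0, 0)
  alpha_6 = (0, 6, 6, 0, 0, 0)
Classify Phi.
type B_6

Compute the Cartan integers a_ij = 2(alpha_i, alpha_j)/(alpha_j, alpha_j); the resulting 6x6 Cartan matrix is
[[2, -1, 0, 0, -1, 0], [-1, 2, 0, 0, 0, -1], [0, 0, 2, 0, 0, -1], [0, 0, 0, 2, -1, 0], [-1, 0, 0, -1, 2, 0], [0, -1, -2, 0, 0, 2]].
The roots have two lengths (squared-length ratio 2:1); the short ones are alpha_{3}. The associated Dynkin diagram is a chain of 6 nodes with a double edge at one end; the terminal node there is the unique short simple root (B_6), so the type is B_6 (the algebra so(13)).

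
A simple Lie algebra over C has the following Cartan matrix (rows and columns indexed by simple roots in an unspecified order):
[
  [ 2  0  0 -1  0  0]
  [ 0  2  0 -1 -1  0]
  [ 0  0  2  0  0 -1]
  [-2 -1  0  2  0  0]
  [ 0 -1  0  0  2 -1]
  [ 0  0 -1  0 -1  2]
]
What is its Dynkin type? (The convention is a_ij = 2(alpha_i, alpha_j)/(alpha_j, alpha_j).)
The matrix has rank 6 with 2's on the diagonal. Reading the off-diagonal entries as Dynkin edges (a single edge where a_ij = a_ji = -1; a double or triple edge where a_ij * a_ji = 2 or 3), the diagram is a chain of 6 nodes with a double edge at one end; the terminal node there is the unique short simple root (B_6). One simple-root ordering that puts it in standard form is (alpha_3, alpha_6, alpha_5, alpha_2, alpha_4, alpha_1). So the algebra is type B_6, i.e. so(13).

B6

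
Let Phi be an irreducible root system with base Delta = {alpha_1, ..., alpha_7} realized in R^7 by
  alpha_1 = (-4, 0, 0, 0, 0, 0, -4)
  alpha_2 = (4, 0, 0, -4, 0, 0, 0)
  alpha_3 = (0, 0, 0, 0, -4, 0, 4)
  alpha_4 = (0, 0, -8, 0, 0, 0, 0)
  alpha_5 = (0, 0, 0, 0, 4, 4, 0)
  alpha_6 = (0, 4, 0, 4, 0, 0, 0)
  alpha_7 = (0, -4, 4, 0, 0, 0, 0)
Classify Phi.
Compute the Cartan integers a_ij = 2(alpha_i, alpha_j)/(alpha_j, alpha_j); the resulting 7x7 Cartan matrix is
[[2, -1, -1, 0, 0, 0, 0], [-1, 2, 0, 0, 0, -1, 0], [-1, 0, 2, 0, -1, 0, 0], [0, 0, 0, 2, 0, 0, -2], [0, 0, -1, 0, 2, 0, 0], [0, -1, 0, 0, 0, 2, -1], [0, 0, 0, -1, 0, -1, 2]].
The roots have two lengths (squared-length ratio 2:1); the short ones are alpha_{1,2,3,5,6,7}. The associated Dynkin diagram is a chain of 7 nodes with a double edge at one end; the terminal node there is the unique long simple root (C_7), so the type is C_7 (the algebra sp(14)).

C_7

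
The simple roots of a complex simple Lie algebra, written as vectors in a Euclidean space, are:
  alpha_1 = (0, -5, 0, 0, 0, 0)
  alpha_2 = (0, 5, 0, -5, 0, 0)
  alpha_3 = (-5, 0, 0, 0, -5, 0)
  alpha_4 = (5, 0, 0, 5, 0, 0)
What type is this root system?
Compute the Cartan integers a_ij = 2(alpha_i, alpha_j)/(alpha_j, alpha_j); the resulting 4x4 Cartan matrix is
[[2, -1, 0, 0], [-2, 2, 0, -1], [0, 0, 2, -1], [0, -1, -1, 2]].
The roots have two lengths (squared-length ratio 2:1); the short ones are alpha_{1}. The associated Dynkin diagram is a chain of 4 nodes with a double edge at one end; the terminal node there is the unique short simple root (B_4), so the type is B_4 (the algebra so(9)).

type B_4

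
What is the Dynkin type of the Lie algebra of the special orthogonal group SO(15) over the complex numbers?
This is so(15) with 15 odd, which has dimension 15(15-1)/2 = 105 and rank (15-1)/2 = 7. In the classification of classical Lie algebras, the orthogonal algebra so(2n+1) in an odd number of variables has type B_n; here n = 7, so the Dynkin diagram is a chain of 7 nodes with a double edge at one end; the terminal node there is the unique short simple root (B_7). Hence the type is B_7.

type B_7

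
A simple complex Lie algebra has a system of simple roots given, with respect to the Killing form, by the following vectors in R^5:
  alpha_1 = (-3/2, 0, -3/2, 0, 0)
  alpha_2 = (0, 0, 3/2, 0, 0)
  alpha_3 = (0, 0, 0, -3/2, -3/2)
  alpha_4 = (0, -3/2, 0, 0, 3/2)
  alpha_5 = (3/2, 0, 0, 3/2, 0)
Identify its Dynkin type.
Compute the Cartan integers a_ij = 2(alpha_i, alpha_j)/(alpha_j, alpha_j); the resulting 5x5 Cartan matrix is
[[2, -2, 0, 0, -1], [-1, 2, 0, 0, 0], [0, 0, 2, -1, -1], [0, 0, -1, 2, 0], [-1, 0, -1, 0, 2]].
The roots have two lengths (squared-length ratio 2:1); the short ones are alpha_{2}. The associated Dynkin diagram is a chain of 5 nodes with a double edge at one end; the terminal node there is the unique short simple root (B_5), so the type is B_5 (the algebra so(11)).

B5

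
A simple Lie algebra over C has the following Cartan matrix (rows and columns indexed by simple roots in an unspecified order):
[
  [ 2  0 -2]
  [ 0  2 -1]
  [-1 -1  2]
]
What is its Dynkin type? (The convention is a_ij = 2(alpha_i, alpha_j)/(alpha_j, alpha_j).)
The matrix has rank 3 with 2's on the diagonal. Reading the off-diagonal entries as Dynkin edges (a single edge where a_ij = a_ji = -1; a double or triple edge where a_ij * a_ji = 2 or 3), the diagram is a chain of 3 nodes with a double edge at one end; the terminal node there is the unique long simple root (C_3). One simple-root ordering that puts it in standard form is (alpha_2, alpha_3, alpha_1). So the algebra is type C_3, i.e. sp(6).

C_3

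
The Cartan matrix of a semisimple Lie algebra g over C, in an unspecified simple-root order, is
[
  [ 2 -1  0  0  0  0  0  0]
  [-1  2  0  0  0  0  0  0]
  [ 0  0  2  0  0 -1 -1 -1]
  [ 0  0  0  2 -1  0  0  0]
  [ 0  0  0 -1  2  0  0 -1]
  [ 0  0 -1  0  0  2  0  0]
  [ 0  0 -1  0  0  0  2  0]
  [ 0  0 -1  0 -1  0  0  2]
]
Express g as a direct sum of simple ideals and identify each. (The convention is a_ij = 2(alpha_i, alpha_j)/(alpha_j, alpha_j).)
A_2 + D_6

The diagram associated to this matrix has two connected components: the simple roots {alpha_1, alpha_2} form a chain of 2 nodes with single edges (A_2), and {alpha_3, alpha_4, alpha_5, alpha_6, alpha_7, alpha_8} form a chain of 4 nodes with a fork of two nodes at one end (D_6). A semisimple Lie algebra decomposes uniquely as the direct sum of simple ideals, one per connected component of its Dynkin diagram, so g ≅ A_2 ⊕ D_6 (dimension 8 + 66 = 74).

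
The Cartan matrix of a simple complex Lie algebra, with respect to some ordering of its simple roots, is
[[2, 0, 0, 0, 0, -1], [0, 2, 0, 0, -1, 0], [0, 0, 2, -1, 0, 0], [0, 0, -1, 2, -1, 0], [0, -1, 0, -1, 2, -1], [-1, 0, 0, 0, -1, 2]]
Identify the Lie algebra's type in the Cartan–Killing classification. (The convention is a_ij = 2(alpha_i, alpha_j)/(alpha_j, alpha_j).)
The matrix has rank 6 with 2's on the diagonal. Reading the off-diagonal entries as Dynkin edges (a single edge where a_ij = a_ji = -1; a double or triple edge where a_ij * a_ji = 2 or 3), the diagram is a chain of 5 nodes with one extra node attached to the third node from one end (E_6). One simple-root ordering that puts it in standard form is (alpha_1, alpha_2, alpha_6, alpha_5, alpha_4, alpha_3). So the algebra is type E_6.

E6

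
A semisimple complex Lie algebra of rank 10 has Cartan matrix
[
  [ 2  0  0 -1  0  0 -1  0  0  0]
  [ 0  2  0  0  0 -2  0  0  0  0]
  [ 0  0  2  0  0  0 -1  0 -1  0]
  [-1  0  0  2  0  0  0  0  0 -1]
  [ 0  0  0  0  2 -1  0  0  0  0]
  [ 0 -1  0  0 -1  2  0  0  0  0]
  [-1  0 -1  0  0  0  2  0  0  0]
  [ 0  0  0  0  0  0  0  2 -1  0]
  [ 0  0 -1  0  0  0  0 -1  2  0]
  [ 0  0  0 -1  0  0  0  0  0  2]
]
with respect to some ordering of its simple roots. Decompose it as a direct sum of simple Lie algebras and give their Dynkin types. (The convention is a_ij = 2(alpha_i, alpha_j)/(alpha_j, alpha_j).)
The diagram associated to this matrix has two connected components: the simple roots {alpha_1, alpha_3, alpha_4, alpha_7, alpha_8, alpha_9, alpha_10} form a chain of 7 nodes with single edges (A_7), and {alpha_2, alpha_5, alpha_6} form a chain of 3 nodes with a double edge at one end; the terminal node there is the unique long simple root (C_3). A semisimple Lie algebra decomposes uniquely as the direct sum of simple ideals, one per connected component of its Dynkin diagram, so g ≅ A_7 ⊕ C_3 (dimension 63 + 21 = 84).

A7 ⊕ C3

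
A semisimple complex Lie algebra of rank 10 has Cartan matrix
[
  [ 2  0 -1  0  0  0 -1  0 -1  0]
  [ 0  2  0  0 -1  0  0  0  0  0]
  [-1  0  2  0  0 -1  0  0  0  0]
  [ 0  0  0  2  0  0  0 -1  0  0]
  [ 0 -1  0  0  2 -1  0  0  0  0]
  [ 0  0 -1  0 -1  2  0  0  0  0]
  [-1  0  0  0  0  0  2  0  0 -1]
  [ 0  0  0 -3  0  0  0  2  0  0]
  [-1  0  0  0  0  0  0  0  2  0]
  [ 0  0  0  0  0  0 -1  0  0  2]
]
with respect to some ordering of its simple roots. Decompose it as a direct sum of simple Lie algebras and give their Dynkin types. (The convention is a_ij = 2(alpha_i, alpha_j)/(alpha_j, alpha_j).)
E_8 + G_2

The diagram associated to this matrix has two connected components: the simple roots {alpha_1, alpha_2, alpha_3, alpha_5, alpha_6, alpha_7, alpha_9, alpha_10} form a chain of 7 nodes with one extra node attached to the third node from one end (E_8), and {alpha_4, alpha_8} form two nodes joined by a triple edge (G_2). A semisimple Lie algebra decomposes uniquely as the direct sum of simple ideals, one per connected component of its Dynkin diagram, so g ≅ E_8 ⊕ G_2 (dimension 248 + 14 = 262).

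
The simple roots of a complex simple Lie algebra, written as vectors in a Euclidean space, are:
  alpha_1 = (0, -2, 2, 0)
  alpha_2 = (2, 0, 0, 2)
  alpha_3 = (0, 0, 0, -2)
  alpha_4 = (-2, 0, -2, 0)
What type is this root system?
B_4

Compute the Cartan integers a_ij = 2(alpha_i, alpha_j)/(alpha_j, alpha_j); the resulting 4x4 Cartan matrix is
[[2, 0, 0, -1], [0, 2, -2, -1], [0, -1, 2, 0], [-1, -1, 0, 2]].
The roots have two lengths (squared-length ratio 2:1); the short ones are alpha_{3}. The associated Dynkin diagram is a chain of 4 nodes with a double edge at one end; the terminal node there is the unique short simple root (B_4), so the type is B_4 (the algebra so(9)).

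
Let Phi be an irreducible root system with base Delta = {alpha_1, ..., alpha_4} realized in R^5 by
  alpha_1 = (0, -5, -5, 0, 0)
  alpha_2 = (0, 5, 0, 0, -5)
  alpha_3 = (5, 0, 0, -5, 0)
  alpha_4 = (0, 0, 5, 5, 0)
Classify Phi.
Compute the Cartan integers a_ij = 2(alpha_i, alpha_j)/(alpha_j, alpha_j); the resulting 4x4 Cartan matrix is
[[2, -1, 0, -1], [-1, 2, 0, 0], [0, 0, 2, -1], [-1, 0, -1, 2]].
All simple roots have the same length, so the diagram is simply laced. The associated Dynkin diagram is a chain of 4 nodes with single edges (A_4), so the type is A_4 (the algebra sl(5)).

A_4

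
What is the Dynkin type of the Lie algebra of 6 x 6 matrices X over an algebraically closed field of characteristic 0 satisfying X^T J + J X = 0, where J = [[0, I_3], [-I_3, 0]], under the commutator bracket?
This is sp(6), which has dimension 6(6+1)/2 = 21 and rank 6/2 = 3. In the classification of classical Lie algebras, the symplectic algebra sp(2n) has type C_n; here n = 3, so the Dynkin diagram is a chain of 3 nodes with a double edge at one end; the terminal node there is the unique long simple root (C_3). Hence the type is C_3.

C3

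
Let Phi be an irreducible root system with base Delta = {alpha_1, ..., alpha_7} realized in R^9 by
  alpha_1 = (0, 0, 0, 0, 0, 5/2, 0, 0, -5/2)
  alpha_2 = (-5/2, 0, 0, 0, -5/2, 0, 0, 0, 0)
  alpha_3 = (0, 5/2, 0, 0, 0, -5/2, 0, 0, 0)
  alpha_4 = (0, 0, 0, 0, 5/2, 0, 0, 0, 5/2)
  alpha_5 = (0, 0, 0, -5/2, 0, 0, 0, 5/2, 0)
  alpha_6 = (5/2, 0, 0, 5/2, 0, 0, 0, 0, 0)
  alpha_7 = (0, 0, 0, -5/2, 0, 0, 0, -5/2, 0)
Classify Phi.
D7

Compute the Cartan integers a_ij = 2(alpha_i, alpha_j)/(alpha_j, alpha_j); the resulting 7x7 Cartan matrix is
[[2, 0, -1, -1, 0, 0, 0], [0, 2, 0, -1, 0, -1, 0], [-1, 0, 2, 0, 0, 0, 0], [-1, -1, 0, 2, 0, 0, 0], [0, 0, 0, 0, 2, -1, 0], [0, -1, 0, 0, -1, 2, -1], [0, 0, 0, 0, 0, -1, 2]].
All simple roots have the same length, so the diagram is simply laced. The associated Dynkin diagram is a chain of 5 nodes with a fork of two nodes at one end (D_7), so the type is D_7 (the algebra so(14)).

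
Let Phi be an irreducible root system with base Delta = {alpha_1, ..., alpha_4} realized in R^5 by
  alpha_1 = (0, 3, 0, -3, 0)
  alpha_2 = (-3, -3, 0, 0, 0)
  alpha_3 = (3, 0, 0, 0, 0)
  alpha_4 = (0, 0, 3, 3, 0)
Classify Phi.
B4

Compute the Cartan integers a_ij = 2(alpha_i, alpha_j)/(alpha_j, alpha_j); the resulting 4x4 Cartan matrix is
[[2, -1, 0, -1], [-1, 2, -2, 0], [0, -1, 2, 0], [-1, 0, 0, 2]].
The roots have two lengths (squared-length ratio 2:1); the short ones are alpha_{3}. The associated Dynkin diagram is a chain of 4 nodes with a double edge at one end; the terminal node there is the unique short simple root (B_4), so the type is B_4 (the algebra so(9)).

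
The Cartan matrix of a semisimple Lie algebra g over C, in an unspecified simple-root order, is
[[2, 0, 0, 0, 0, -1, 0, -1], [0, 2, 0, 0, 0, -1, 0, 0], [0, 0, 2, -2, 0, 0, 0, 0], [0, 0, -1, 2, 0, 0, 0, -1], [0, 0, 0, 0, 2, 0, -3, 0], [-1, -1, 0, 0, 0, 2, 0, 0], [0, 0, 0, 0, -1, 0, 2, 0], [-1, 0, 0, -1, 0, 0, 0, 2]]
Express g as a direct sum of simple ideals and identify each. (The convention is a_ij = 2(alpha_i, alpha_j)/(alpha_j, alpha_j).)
The diagram associated to this matrix has two connected components: the simple roots {alpha_1, alpha_2, alpha_3, alpha_4, alpha_6, alpha_8} form a chain of 6 nodes with a double edge at one end; the terminal node there is the unique long simple root (C_6), and {alpha_5, alpha_7} form two nodes joined by a triple edge (G_2). A semisimple Lie algebra decomposes uniquely as the direct sum of simple ideals, one per connected component of its Dynkin diagram, so g ≅ C_6 ⊕ G_2 (dimension 78 + 14 = 92).

C_6 (sp(12)) ⊕ G_2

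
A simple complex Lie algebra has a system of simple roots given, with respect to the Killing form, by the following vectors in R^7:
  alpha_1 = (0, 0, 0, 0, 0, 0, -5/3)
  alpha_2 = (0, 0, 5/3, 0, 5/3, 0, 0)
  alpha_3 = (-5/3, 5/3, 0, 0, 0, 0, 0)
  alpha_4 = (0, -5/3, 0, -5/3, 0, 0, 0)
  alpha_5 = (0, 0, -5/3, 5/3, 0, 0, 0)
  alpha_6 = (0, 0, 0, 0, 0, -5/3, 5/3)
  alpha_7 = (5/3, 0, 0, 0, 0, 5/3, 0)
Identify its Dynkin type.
Compute the Cartan integers a_ij = 2(alpha_i, alpha_j)/(alpha_j, alpha_j); the resulting 7x7 Cartan matrix is
[[2, 0, 0, 0, 0, -1, 0], [0, 2, 0, 0, -1, 0, 0], [0, 0, 2, -1, 0, 0, -1], [0, 0, -1, 2, -1, 0, 0], [0, -1, 0, -1, 2, 0, 0], [-2, 0, 0, 0, 0, 2, -1], [0, 0, -1, 0, 0, -1, 2]].
The roots have two lengths (squared-length ratio 2:1); the short ones are alpha_{1}. The associated Dynkin diagram is a chain of 7 nodes with a double edge at one end; the terminal node there is the unique short simple root (B_7), so the type is B_7 (the algebra so(15)).

type B_7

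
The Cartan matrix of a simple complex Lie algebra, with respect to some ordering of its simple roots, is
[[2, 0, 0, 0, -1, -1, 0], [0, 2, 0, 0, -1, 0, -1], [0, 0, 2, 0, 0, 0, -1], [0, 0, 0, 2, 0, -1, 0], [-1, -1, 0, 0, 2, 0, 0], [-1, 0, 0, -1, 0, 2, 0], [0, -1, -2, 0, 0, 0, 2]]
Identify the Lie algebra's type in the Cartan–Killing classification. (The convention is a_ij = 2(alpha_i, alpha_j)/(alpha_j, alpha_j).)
B_7 (so(15))

The matrix has rank 7 with 2's on the diagonal. Reading the off-diagonal entries as Dynkin edges (a single edge where a_ij = a_ji = -1; a double or triple edge where a_ij * a_ji = 2 or 3), the diagram is a chain of 7 nodes with a double edge at one end; the terminal node there is the unique short simple root (B_7). One simple-root ordering that puts it in standard form is (alpha_4, alpha_6, alpha_1, alpha_5, alpha_2, alpha_7, alpha_3). So the algebra is type B_7, i.e. so(15).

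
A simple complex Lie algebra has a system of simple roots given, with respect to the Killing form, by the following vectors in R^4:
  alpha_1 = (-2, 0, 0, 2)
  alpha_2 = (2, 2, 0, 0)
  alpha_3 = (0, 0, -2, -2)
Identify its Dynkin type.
type A_3

Compute the Cartan integers a_ij = 2(alpha_i, alpha_j)/(alpha_j, alpha_j); the resulting 3x3 Cartan matrix is
[[2, -1, -1], [-1, 2, 0], [-1, 0, 2]].
All simple roots have the same length, so the diagram is simply laced. The associated Dynkin diagram is a chain of 3 nodes with single edges (A_3), so the type is A_3 (the algebra sl(4)).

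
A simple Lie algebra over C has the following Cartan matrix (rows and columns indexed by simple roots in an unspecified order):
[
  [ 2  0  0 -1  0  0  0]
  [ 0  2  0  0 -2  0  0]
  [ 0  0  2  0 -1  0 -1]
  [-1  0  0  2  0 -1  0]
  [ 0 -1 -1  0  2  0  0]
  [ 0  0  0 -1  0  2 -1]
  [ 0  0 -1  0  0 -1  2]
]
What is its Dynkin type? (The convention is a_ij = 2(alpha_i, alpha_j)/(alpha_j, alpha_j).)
The matrix has rank 7 with 2's on the diagonal. Reading the off-diagonal entries as Dynkin edges (a single edge where a_ij = a_ji = -1; a double or triple edge where a_ij * a_ji = 2 or 3), the diagram is a chain of 7 nodes with a double edge at one end; the terminal node there is the unique long simple root (C_7). One simple-root ordering that puts it in standard form is (alpha_1, alpha_4, alpha_6, alpha_7, alpha_3, alpha_5, alpha_2). So the algebra is type C_7, i.e. sp(14).

C_7 (sp(14))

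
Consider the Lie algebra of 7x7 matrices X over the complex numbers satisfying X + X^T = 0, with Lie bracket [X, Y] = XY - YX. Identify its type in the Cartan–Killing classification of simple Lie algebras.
B_3

This is so(7) with 7 odd, which has dimension 7(7-1)/2 = 21 and rank (7-1)/2 = 3. In the classification of classical Lie algebras, the orthogonal algebra so(2n+1) in an odd number of variables has type B_n; here n = 3, so the Dynkin diagram is a chain of 3 nodes with a double edge at one end; the terminal node there is the unique short simple root (B_3). Hence the type is B_3.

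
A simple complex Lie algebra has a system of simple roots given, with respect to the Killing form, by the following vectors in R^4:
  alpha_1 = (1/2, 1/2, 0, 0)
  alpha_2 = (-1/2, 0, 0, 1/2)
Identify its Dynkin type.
A_2 (sl(3))

Compute the Cartan integers a_ij = 2(alpha_i, alpha_j)/(alpha_j, alpha_j); the resulting 2x2 Cartan matrix is
[[2, -1], [-1, 2]].
All simple roots have the same length, so the diagram is simply laced. The associated Dynkin diagram is a chain of 2 nodes with single edges (A_2), so the type is A_2 (the algebra sl(3)).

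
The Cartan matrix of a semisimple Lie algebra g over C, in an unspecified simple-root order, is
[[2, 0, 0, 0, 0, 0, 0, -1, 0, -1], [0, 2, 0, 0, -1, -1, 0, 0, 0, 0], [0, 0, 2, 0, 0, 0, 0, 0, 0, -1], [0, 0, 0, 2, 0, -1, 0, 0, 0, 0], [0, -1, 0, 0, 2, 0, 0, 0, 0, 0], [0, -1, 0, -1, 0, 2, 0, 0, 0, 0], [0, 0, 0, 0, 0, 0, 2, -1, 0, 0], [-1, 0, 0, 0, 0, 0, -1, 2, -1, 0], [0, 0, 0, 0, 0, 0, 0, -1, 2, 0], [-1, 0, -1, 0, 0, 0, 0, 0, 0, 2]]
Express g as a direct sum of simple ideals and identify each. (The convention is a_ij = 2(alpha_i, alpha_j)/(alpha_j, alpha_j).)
The diagram associated to this matrix has two connected components: the simple roots {alpha_2, alpha_4, alpha_5, alpha_6} form a chain of 4 nodes with single edges (A_4), and {alpha_1, alpha_3, alpha_7, alpha_8, alpha_9, alpha_10} form a chain of 4 nodes with a fork of two nodes at one end (D_6). A semisimple Lie algebra decomposes uniquely as the direct sum of simple ideals, one per connected component of its Dynkin diagram, so g ≅ A_4 ⊕ D_6 (dimension 24 + 66 = 90).

A4 + D6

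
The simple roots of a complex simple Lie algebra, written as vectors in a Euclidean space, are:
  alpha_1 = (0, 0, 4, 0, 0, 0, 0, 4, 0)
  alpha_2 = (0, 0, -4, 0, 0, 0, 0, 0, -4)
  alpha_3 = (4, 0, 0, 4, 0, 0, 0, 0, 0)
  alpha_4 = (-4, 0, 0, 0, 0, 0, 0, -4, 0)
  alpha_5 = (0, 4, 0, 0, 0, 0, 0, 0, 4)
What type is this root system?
Compute the Cartan integers a_ij = 2(alpha_i, alpha_j)/(alpha_j, alpha_j); the resulting 5x5 Cartan matrix is
[[2, -1, 0, -1, 0], [-1, 2, 0, 0, -1], [0, 0, 2, -1, 0], [-1, 0, -1, 2, 0], [0, -1, 0, 0, 2]].
All simple roots have the same length, so the diagram is simply laced. The associated Dynkin diagram is a chain of 5 nodes with single edges (A_5), so the type is A_5 (the algebra sl(6)).

A_5 (sl(6))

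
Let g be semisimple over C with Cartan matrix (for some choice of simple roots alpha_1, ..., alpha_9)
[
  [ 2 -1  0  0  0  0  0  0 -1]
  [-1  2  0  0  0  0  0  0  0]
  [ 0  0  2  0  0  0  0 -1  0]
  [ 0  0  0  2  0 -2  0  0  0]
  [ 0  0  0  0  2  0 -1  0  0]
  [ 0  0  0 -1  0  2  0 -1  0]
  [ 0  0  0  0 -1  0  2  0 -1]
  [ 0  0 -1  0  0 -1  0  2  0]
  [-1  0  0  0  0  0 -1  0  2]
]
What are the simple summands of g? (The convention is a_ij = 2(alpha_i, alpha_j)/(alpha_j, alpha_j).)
A_5 (sl(6)) + C_4 (sp(8))

The diagram associated to this matrix has two connected components: the simple roots {alpha_1, alpha_2, alpha_5, alpha_7, alpha_9} form a chain of 5 nodes with single edges (A_5), and {alpha_3, alpha_4, alpha_6, alpha_8} form a chain of 4 nodes with a double edge at one end; the terminal node there is the unique long simple root (C_4). A semisimple Lie algebra decomposes uniquely as the direct sum of simple ideals, one per connected component of its Dynkin diagram, so g ≅ A_5 ⊕ C_4 (dimension 35 + 36 = 71).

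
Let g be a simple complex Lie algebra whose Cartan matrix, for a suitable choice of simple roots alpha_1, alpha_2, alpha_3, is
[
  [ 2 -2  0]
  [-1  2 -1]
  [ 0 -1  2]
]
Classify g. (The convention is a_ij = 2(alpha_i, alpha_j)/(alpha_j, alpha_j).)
The matrix has rank 3 with 2's on the diagonal. Reading the off-diagonal entries as Dynkin edges (a single edge where a_ij = a_ji = -1; a double or triple edge where a_ij * a_ji = 2 or 3), the diagram is a chain of 3 nodes with a double edge at one end; the terminal node there is the unique long simple root (C_3). One simple-root ordering that puts it in standard form is (alpha_3, alpha_2, alpha_1). So the algebra is type C_3, i.e. sp(6).

C_3 (sp(6))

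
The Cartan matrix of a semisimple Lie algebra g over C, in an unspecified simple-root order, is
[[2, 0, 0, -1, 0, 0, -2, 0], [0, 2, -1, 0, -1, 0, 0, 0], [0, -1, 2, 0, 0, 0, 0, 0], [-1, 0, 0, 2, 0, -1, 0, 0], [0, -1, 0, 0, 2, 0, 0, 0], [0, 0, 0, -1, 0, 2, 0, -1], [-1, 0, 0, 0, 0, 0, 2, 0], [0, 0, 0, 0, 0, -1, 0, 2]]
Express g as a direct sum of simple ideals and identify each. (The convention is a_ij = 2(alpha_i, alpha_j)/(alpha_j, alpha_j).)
A3 ⊕ B5

The diagram associated to this matrix has two connected components: the simple roots {alpha_2, alpha_3, alpha_5} form a chain of 3 nodes with single edges (A_3), and {alpha_1, alpha_4, alpha_6, alpha_7, alpha_8} form a chain of 5 nodes with a double edge at one end; the terminal node there is the unique short simple root (B_5). A semisimple Lie algebra decomposes uniquely as the direct sum of simple ideals, one per connected component of its Dynkin diagram, so g ≅ A_3 ⊕ B_5 (dimension 15 + 55 = 70).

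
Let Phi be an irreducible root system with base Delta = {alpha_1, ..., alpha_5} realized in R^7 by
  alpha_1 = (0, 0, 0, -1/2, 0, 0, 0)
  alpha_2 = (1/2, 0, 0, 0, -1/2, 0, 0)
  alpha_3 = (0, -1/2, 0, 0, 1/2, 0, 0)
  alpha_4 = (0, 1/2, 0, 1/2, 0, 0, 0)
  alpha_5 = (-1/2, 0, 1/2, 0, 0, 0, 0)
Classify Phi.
B_5 (so(11))

Compute the Cartan integers a_ij = 2(alpha_i, alpha_j)/(alpha_j, alpha_j); the resulting 5x5 Cartan matrix is
[[2, 0, 0, -1, 0], [0, 2, -1, 0, -1], [0, -1, 2, -1, 0], [-2, 0, -1, 2, 0], [0, -1, 0, 0, 2]].
The roots have two lengths (squared-length ratio 2:1); the short ones are alpha_{1}. The associated Dynkin diagram is a chain of 5 nodes with a double edge at one end; the terminal node there is the unique short simple root (B_5), so the type is B_5 (the algebra so(11)).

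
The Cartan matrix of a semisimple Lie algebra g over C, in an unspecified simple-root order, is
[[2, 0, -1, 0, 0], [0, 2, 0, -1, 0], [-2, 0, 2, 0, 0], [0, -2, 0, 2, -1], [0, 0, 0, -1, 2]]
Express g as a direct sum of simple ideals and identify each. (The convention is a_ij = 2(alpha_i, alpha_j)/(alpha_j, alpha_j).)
B2 + B3

The diagram associated to this matrix has two connected components: the simple roots {alpha_1, alpha_3} form a chain of 2 nodes with a double edge at one end; the terminal node there is the unique short simple root (B_2), and {alpha_2, alpha_4, alpha_5} form a chain of 3 nodes with a double edge at one end; the terminal node there is the unique short simple root (B_3). A semisimple Lie algebra decomposes uniquely as the direct sum of simple ideals, one per connected component of its Dynkin diagram, so g ≅ B_2 ⊕ B_3 (dimension 10 + 21 = 31).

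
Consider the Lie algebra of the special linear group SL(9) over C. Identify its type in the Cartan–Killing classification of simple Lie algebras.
A_8

This is sl(9), which has dimension 9^2 - 1 = 80 and rank 9 - 1 = 8 (a Cartan subalgebra is the diagonal traceless matrices). In the classification of classical Lie algebras, the special linear algebra sl(n+1) has type A_n; here n = 8, so the Dynkin diagram is a chain of 8 nodes with single edges (A_8). Hence the type is A_8.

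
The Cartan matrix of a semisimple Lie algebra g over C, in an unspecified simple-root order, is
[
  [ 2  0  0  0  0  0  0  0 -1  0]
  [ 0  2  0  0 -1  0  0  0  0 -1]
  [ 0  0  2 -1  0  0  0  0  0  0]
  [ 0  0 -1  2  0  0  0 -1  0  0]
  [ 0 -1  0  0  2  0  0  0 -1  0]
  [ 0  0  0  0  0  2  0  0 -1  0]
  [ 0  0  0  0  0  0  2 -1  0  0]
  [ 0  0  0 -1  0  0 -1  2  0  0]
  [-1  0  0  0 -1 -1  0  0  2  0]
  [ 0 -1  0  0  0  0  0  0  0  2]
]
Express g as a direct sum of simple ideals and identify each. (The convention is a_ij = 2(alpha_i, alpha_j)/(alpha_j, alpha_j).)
The diagram associated to this matrix has two connected components: the simple roots {alpha_3, alpha_4, alpha_7, alpha_8} form a chain of 4 nodes with single edges (A_4), and {alpha_1, alpha_2, alpha_5, alpha_6, alpha_9, alpha_10} form a chain of 4 nodes with a fork of two nodes at one end (D_6). A semisimple Lie algebra decomposes uniquely as the direct sum of simple ideals, one per connected component of its Dynkin diagram, so g ≅ A_4 ⊕ D_6 (dimension 24 + 66 = 90).

A_4 ⊕ D_6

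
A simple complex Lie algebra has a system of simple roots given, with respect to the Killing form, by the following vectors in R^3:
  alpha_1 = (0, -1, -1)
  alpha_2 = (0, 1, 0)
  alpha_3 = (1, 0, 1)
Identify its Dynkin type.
Compute the Cartan integers a_ij = 2(alpha_i, alpha_j)/(alpha_j, alpha_j); the resulting 3x3 Cartan matrix is
[[2, -2, -1], [-1, 2, 0], [-1, 0, 2]].
The roots have two lengths (squared-length ratio 2:1); the short ones are alpha_{2}. The associated Dynkin diagram is a chain of 3 nodes with a double edge at one end; the terminal node there is the unique short simple root (B_3), so the type is B_3 (the algebra so(7)).

B_3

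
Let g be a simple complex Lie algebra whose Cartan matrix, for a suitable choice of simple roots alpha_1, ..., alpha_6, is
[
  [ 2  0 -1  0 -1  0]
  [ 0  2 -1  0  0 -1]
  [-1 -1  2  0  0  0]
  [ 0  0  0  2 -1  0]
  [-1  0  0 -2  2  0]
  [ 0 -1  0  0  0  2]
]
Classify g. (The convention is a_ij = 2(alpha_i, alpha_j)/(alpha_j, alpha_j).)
type B_6

The matrix has rank 6 with 2's on the diagonal. Reading the off-diagonal entries as Dynkin edges (a single edge where a_ij = a_ji = -1; a double or triple edge where a_ij * a_ji = 2 or 3), the diagram is a chain of 6 nodes with a double edge at one end; the terminal node there is the unique short simple root (B_6). One simple-root ordering that puts it in standard form is (alpha_6, alpha_2, alpha_3, alpha_1, alpha_5, alpha_4). So the algebra is type B_6, i.e. so(13).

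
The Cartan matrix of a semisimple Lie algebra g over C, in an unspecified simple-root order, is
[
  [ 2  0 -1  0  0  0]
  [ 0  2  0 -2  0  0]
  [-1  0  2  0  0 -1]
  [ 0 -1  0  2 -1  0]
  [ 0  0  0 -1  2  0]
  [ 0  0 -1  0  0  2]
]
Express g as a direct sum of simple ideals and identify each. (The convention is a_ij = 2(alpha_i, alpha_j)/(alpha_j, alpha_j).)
A_3 + C_3

The diagram associated to this matrix has two connected components: the simple roots {alpha_1, alpha_3, alpha_6} form a chain of 3 nodes with single edges (A_3), and {alpha_2, alpha_4, alpha_5} form a chain of 3 nodes with a double edge at one end; the terminal node there is the unique long simple root (C_3). A semisimple Lie algebra decomposes uniquely as the direct sum of simple ideals, one per connected component of its Dynkin diagram, so g ≅ A_3 ⊕ C_3 (dimension 15 + 21 = 36).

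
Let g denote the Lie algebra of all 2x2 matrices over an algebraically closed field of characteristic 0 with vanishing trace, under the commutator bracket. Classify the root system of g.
A1

This is sl(2), which has dimension 2^2 - 1 = 3 and rank 2 - 1 = 1 (a Cartan subalgebra is the diagonal traceless matrices). In the classification of classical Lie algebras, the special linear algebra sl(n+1) has type A_n; here n = 1, so the Dynkin diagram is a chain of 1 nodes with single edges (A_1). Hence the type is A_1.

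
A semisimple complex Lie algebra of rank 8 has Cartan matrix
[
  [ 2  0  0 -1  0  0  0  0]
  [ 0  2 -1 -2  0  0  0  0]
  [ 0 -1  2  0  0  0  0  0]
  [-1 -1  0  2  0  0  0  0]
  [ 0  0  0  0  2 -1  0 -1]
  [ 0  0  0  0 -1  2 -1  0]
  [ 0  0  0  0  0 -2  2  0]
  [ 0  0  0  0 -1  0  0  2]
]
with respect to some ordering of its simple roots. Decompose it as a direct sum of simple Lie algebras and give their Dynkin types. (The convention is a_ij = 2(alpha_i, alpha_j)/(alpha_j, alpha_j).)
The diagram associated to this matrix has two connected components: the simple roots {alpha_5, alpha_6, alpha_7, alpha_8} form a chain of 4 nodes with a double edge at one end; the terminal node there is the unique long simple root (C_4), and {alpha_1, alpha_2, alpha_3, alpha_4} form a chain of 4 nodes with a double edge between the middle two (F_4). A semisimple Lie algebra decomposes uniquely as the direct sum of simple ideals, one per connected component of its Dynkin diagram, so g ≅ C_4 ⊕ F_4 (dimension 36 + 52 = 88).

type C_4 + type F_4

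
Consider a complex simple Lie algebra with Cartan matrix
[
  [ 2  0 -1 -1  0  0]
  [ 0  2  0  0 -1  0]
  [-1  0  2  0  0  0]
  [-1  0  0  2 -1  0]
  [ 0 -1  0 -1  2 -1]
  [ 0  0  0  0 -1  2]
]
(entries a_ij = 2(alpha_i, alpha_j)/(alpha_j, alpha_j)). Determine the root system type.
The matrix has rank 6 with 2's on the diagonal. Reading the off-diagonal entries as Dynkin edges (a single edge where a_ij = a_ji = -1; a double or triple edge where a_ij * a_ji = 2 or 3), the diagram is a chain of 4 nodes with a fork of two nodes at one end (D_6). One simple-root ordering that puts it in standard form is (alpha_3, alpha_1, alpha_4, alpha_5, alpha_6, alpha_2). So the algebra is type D_6, i.e. so(12).

D_6 (so(12))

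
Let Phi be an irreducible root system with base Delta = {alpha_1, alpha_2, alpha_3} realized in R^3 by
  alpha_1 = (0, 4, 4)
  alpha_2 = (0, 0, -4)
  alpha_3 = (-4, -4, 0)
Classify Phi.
type B_3

Compute the Cartan integers a_ij = 2(alpha_i, alpha_j)/(alpha_j, alpha_j); the resulting 3x3 Cartan matrix is
[[2, -2, -1], [-1, 2, 0], [-1, 0, 2]].
The roots have two lengths (squared-length ratio 2:1); the short ones are alpha_{2}. The associated Dynkin diagram is a chain of 3 nodes with a double edge at one end; the terminal node there is the unique short simple root (B_3), so the type is B_3 (the algebra so(7)).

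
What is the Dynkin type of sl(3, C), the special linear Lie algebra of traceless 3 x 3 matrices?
This is sl(3), which has dimension 3^2 - 1 = 8 and rank 3 - 1 = 2 (a Cartan subalgebra is the diagonal traceless matrices). In the classification of classical Lie algebras, the special linear algebra sl(n+1) has type A_n; here n = 2, so the Dynkin diagram is a chain of 2 nodes with single edges (A_2). Hence the type is A_2.

type A_2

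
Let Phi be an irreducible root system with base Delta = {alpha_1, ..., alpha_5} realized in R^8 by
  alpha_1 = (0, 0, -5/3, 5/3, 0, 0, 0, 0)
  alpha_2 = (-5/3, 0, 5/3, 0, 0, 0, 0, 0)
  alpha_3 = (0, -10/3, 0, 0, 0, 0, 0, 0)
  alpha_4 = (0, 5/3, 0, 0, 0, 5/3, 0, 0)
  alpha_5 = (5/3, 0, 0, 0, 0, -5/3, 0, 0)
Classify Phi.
Compute the Cartan integers a_ij = 2(alpha_i, alpha_j)/(alpha_j, alpha_j); the resulting 5x5 Cartan matrix is
[[2, -1, 0, 0, 0], [-1, 2, 0, 0, -1], [0, 0, 2, -2, 0], [0, 0, -1, 2, -1], [0, -1, 0, -1, 2]].
The roots have two lengths (squared-length ratio 2:1); the short ones are alpha_{1,2,4,5}. The associated Dynkin diagram is a chain of 5 nodes with a double edge at one end; the terminal node there is the unique long simple root (C_5), so the type is C_5 (the algebra sp(10)).

C_5 (sp(10))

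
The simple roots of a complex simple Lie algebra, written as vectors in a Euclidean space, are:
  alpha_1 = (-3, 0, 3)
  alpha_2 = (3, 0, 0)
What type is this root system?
type B_2

Compute the Cartan integers a_ij = 2(alpha_i, alpha_j)/(alpha_j, alpha_j); the resulting 2x2 Cartan matrix is
[[2, -2], [-1, 2]].
The roots have two lengths (squared-length ratio 2:1); the short ones are alpha_{2}. The associated Dynkin diagram is a chain of 2 nodes with a double edge at one end; the terminal node there is the unique short simple root (B_2), so the type is B_2 (the algebra so(5)).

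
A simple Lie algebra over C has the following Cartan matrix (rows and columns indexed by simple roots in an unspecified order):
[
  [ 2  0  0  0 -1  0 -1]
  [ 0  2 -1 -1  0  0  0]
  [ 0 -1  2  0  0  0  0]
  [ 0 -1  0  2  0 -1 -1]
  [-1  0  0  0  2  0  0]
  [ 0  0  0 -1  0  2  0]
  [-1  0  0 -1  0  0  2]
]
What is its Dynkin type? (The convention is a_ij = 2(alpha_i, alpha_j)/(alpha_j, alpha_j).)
The matrix has rank 7 with 2's on the diagonal. Reading the off-diagonal entries as Dynkin edges (a single edge where a_ij = a_ji = -1; a double or triple edge where a_ij * a_ji = 2 or 3), the diagram is a chain of 6 nodes with one extra node attached to the third node from one end (E_7). One simple-root ordering that puts it in standard form is (alpha_3, alpha_6, alpha_2, alpha_4, alpha_7, alpha_1, alpha_5). So the algebra is type E_7.

E7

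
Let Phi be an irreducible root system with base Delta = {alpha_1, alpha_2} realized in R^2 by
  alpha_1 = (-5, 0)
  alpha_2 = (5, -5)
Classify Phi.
B_2

Compute the Cartan integers a_ij = 2(alpha_i, alpha_j)/(alpha_j, alpha_j); the resulting 2x2 Cartan matrix is
[[2, -1], [-2, 2]].
The roots have two lengths (squared-length ratio 2:1); the short ones are alpha_{1}. The associated Dynkin diagram is a chain of 2 nodes with a double edge at one end; the terminal node there is the unique short simple root (B_2), so the type is B_2 (the algebra so(5)).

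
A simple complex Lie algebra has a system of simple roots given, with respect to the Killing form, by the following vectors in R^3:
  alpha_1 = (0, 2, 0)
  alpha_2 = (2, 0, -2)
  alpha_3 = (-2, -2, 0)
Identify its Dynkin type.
B3

Compute the Cartan integers a_ij = 2(alpha_i, alpha_j)/(alpha_j, alpha_j); the resulting 3x3 Cartan matrix is
[[2, 0, -1], [0, 2, -1], [-2, -1, 2]].
The roots have two lengths (squared-length ratio 2:1); the short ones are alpha_{1}. The associated Dynkin diagram is a chain of 3 nodes with a double edge at one end; the terminal node there is the unique short simple root (B_3), so the type is B_3 (the algebra so(7)).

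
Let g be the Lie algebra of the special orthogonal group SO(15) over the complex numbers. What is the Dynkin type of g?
B_7

This is so(15) with 15 odd, which has dimension 15(15-1)/2 = 105 and rank (15-1)/2 = 7. In the classification of classical Lie algebras, the orthogonal algebra so(2n+1) in an odd number of variables has type B_n; here n = 7, so the Dynkin diagram is a chain of 7 nodes with a double edge at one end; the terminal node there is the unique short simple root (B_7). Hence the type is B_7.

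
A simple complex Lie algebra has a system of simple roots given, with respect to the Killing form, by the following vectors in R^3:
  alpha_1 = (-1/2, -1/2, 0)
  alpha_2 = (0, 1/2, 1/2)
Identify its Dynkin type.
A_2 (sl(3))

Compute the Cartan integers a_ij = 2(alpha_i, alpha_j)/(alpha_j, alpha_j); the resulting 2x2 Cartan matrix is
[[2, -1], [-1, 2]].
All simple roots have the same length, so the diagram is simply laced. The associated Dynkin diagram is a chain of 2 nodes with single edges (A_2), so the type is A_2 (the algebra sl(3)).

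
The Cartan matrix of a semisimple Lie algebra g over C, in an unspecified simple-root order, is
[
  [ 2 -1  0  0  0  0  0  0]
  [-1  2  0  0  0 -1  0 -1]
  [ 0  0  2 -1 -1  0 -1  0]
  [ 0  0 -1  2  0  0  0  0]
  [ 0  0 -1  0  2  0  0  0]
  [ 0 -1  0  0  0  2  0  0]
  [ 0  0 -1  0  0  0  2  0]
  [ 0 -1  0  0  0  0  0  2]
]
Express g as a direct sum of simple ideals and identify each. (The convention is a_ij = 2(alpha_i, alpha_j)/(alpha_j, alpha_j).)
The diagram associated to this matrix has two connected components: the simple roots {alpha_1, alpha_2, alpha_6, alpha_8} form a chain of 2 nodes with a fork of two nodes at one end (D_4), and {alpha_3, alpha_4, alpha_5, alpha_7} form a chain of 2 nodes with a fork of two nodes at one end (D_4). A semisimple Lie algebra decomposes uniquely as the direct sum of simple ideals, one per connected component of its Dynkin diagram, so g ≅ D_4 ⊕ D_4 (dimension 28 + 28 = 56).

D_4 ⊕ D_4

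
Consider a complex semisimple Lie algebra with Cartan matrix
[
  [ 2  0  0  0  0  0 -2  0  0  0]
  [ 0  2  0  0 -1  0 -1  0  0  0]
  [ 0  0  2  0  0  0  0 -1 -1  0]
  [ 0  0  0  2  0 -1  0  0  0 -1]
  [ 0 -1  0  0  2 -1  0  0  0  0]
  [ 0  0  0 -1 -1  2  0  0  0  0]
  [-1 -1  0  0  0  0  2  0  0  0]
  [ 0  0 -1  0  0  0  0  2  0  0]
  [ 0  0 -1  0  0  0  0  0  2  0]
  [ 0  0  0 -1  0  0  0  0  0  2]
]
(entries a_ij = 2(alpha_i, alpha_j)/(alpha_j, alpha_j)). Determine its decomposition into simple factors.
A_3 (sl(4)) + C_7 (sp(14))

The diagram associated to this matrix has two connected components: the simple roots {alpha_3, alpha_8, alpha_9} form a chain of 3 nodes with single edges (A_3), and {alpha_1, alpha_2, alpha_4, alpha_5, alpha_6, alpha_7, alpha_10} form a chain of 7 nodes with a double edge at one end; the terminal node there is the unique long simple root (C_7). A semisimple Lie algebra decomposes uniquely as the direct sum of simple ideals, one per connected component of its Dynkin diagram, so g ≅ A_3 ⊕ C_7 (dimension 15 + 105 = 120).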